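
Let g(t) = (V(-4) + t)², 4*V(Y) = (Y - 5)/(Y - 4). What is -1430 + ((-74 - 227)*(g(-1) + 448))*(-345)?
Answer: 47692571125/1024 ≈ 4.6575e+7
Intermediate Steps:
V(Y) = (-5 + Y)/(4*(-4 + Y)) (V(Y) = ((Y - 5)/(Y - 4))/4 = ((-5 + Y)/(-4 + Y))/4 = (-5 + Y)/(4*(-4 + Y)))
g(t) = (9/32 + t)² (g(t) = ((-5 - 4)/(4*(-4 - 4)) + t)² = ((¼)*(-9)/(-8) + t)² = ((¼)*(-⅛)*(-9) + t)² = (9/32 + t)²)
-1430 + ((-74 - 227)*(g(-1) + 448))*(-345) = -1430 + ((-74 - 227)*((9 + 32*(-1))²/1024 + 448))*(-345) = -1430 - 301*((9 - 32)²/1024 + 448)*(-345) = -1430 - 301*((1/1024)*(-23)² + 448)*(-345) = -1430 - 301*((1/1024)*529 + 448)*(-345) = -1430 - 301*(529/1024 + 448)*(-345) = -1430 - 301*459281/1024*(-345) = -1430 - 138243581/1024*(-345) = -1430 + 47694035445/1024 = 47692571125/1024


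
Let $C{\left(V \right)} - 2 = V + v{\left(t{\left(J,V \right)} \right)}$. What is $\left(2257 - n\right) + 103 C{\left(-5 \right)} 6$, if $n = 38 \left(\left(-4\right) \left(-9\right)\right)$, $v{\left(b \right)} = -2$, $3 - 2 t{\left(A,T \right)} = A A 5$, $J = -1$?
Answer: $-2201$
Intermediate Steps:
$t{\left(A,T \right)} = \frac{3}{2} - \frac{5 A^{2}}{2}$ ($t{\left(A,T \right)} = \frac{3}{2} - \frac{A A 5}{2} = \frac{3}{2} - \frac{A^{2} \cdot 5}{2} = \frac{3}{2} - \frac{5 A^{2}}{2}$)
$n = 1368$ ($n = 38 \cdot 36 = 1368$)
$C{\left(V \right)} = V$ ($C{\left(V \right)} = 2 + \left(V - 2\right) = 2 + \left(-2 + V\right) = V$)
$\left(2257 - n\right) + 103 C{\left(-5 \right)} 6 = \left(2257 - 1368\right) + 103 \left(-5\right) 6 = \left(2257 - 1368\right) - 3090 = 889 - 3090 = -2201$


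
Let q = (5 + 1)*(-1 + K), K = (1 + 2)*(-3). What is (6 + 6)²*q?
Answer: -8640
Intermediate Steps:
K = -9 (K = 3*(-3) = -9)
q = -60 (q = (5 + 1)*(-1 - 9) = 6*(-10) = -60)
(6 + 6)²*q = (6 + 6)²*(-60) = 12²*(-60) = 144*(-60) = -8640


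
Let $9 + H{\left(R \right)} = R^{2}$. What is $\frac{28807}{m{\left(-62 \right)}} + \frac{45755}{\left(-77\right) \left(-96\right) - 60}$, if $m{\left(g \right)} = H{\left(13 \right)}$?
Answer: $\frac{54633431}{293280} \approx 186.28$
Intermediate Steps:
$H{\left(R \right)} = -9 + R^{2}$
$m{\left(g \right)} = 160$ ($m{\left(g \right)} = -9 + 13^{2} = -9 + 169 = 160$)
$\frac{28807}{m{\left(-62 \right)}} + \frac{45755}{\left(-77\right) \left(-96\right) - 60} = \frac{28807}{160} + \frac{45755}{\left(-77\right) \left(-96\right) - 60} = 28807 \cdot \frac{1}{160} + \frac{45755}{7392 - 60} = \frac{28807}{160} + \frac{45755}{7332} = \frac{54633431}{293280}$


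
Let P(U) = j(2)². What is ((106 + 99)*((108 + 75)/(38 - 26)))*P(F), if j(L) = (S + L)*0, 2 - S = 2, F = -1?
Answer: 0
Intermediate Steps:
S = 0 (S = 2 - 1*2 = 2 - 2 = 0)
j(L) = 0 (j(L) = (0 + L)*0 = L*0 = 0)
P(U) = 0 (P(U) = 0² = 0)
((106 + 99)*((108 + 75)/(38 - 26)))*P(F) = ((106 + 99)*((108 + 75)/(38 - 26)))*0 = (205*(183/12))*0 = (205*(183*(1/12)))*0 = (205*(61/4))*0 = (12505/4)*0 = 0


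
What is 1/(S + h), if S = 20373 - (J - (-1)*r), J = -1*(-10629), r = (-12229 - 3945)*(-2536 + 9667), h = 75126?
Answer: 1/115421664 ≈ 8.6639e-9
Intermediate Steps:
r = -115336794 (r = -16174*7131 = -115336794)
J = 10629
S = 115346538 (S = 20373 - (10629 - (-1)*(-115336794)) = 20373 - (10629 - 1*115336794) = 20373 - (10629 - 115336794) = 20373 - 1*(-115326165) = 20373 + 115326165 = 115346538)
1/(S + h) = 1/(115346538 + 75126) = 1/115421664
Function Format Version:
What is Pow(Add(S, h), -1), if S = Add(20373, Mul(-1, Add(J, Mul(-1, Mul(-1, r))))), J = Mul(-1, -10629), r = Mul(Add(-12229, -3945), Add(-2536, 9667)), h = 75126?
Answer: Rational(1, 115421664) ≈ 8.6639e-9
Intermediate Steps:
r = -115336794 (r = Mul(-16174, 7131) = -115336794)
J = 10629
S = 115346538 (S = Add(20373, Mul(-1, Add(10629, Mul(-1, Mul(-1, -115336794))))) = Add(20373, Mul(-1, Add(10629, Mul(-1, 115336794)))) = Add(20373, Mul(-1, Add(10629, -115336794))) = Add(20373, Mul(-1, -115326165)) = Add(20373, 115326165) = 115346538)
Pow(Add(S, h), -1) = Pow(Add(115346538, 75126), -1) = Pow(115421664, -1) = Rational(1, 115421664)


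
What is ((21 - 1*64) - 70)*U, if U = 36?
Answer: -4068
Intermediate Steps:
((21 - 1*64) - 70)*U = ((21 - 1*64) - 70)*36 = ((21 - 64) - 70)*36 = (-43 - 70)*36 = -113*36 = -4068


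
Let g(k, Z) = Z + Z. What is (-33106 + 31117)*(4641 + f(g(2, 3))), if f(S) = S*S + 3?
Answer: -9308520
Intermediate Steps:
g(k, Z) = 2*Z
f(S) = 3 + S**2 (f(S) = S**2 + 3 = 3 + S**2)
(-33106 + 31117)*(4641 + f(g(2, 3))) = (-33106 + 31117)*(4641 + (3 + (2*3)**2)) = -1989*(4641 + (3 + 6**2)) = -1989*(4641 + (3 + 36)) = -1989*(4641 + 39) = -1989*4680 = -9308520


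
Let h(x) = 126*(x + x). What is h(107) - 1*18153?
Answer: 8811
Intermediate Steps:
h(x) = 252*x (h(x) = 126*(2*x) = 252*x)
h(107) - 1*18153 = 252*107 - 1*18153 = 26964 - 18153 = 8811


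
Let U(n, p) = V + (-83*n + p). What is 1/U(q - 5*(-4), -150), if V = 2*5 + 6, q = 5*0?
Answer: -1/1794 ≈ -0.00055741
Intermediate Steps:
q = 0
V = 16 (V = 10 + 6 = 16)
U(n, p) = 16 + p - 83*n (U(n, p) = 16 + (-83*n + p) = 16 + (p - 83*n) = 16 + p - 83*n)
1/U(q - 5*(-4), -150) = 1/(16 - 150 - 83*(0 - 5*(-4))) = 1/(16 - 150 - 83*(0 + 20)) = 1/(16 - 150 - 83*20) = 1/(16 - 150 - 1660) = 1/(-1794) = -1/1794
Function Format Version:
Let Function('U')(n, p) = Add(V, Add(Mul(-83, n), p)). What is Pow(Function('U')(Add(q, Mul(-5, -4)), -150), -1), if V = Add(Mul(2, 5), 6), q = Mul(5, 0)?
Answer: Rational(-1, 1794) ≈ -0.00055741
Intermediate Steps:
q = 0
V = 16 (V = Add(10, 6) = 16)
Function('U')(n, p) = Add(16, p, Mul(-83, n)) (Function('U')(n, p) = Add(16, Add(Mul(-83, n), p)) = Add(16, Add(p, Mul(-83, n))) = Add(16, p, Mul(-83, n)))
Pow(Function('U')(Add(q, Mul(-5, -4)), -150), -1) = Pow(Add(16, -150, Mul(-83, Add(0, Mul(-5, -4)))), -1) = Pow(Add(16, -150, Mul(-83, Add(0, 20))), -1) = Pow(Add(16, -150, Mul(-83, 20)), -1) = Pow(Add(16, -150, -1660), -1) = Pow(-1794, -1) = Rational(-1, 1794)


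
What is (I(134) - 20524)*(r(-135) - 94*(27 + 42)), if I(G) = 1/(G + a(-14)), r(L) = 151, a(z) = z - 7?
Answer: 14692201685/113 ≈ 1.3002e+8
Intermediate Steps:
a(z) = -7 + z
I(G) = 1/(-21 + G) (I(G) = 1/(G + (-7 - 14)) = 1/(G - 21) = 1/(-21 + G))
(I(134) - 20524)*(r(-135) - 94*(27 + 42)) = (1/(-21 + 134) - 20524)*(151 - 94*(27 + 42)) = (1/113 - 20524)*(151 - 94*69) = (1/113 - 20524)*(151 - 6486) = -2319211/113*(-6335) = 14692201685/113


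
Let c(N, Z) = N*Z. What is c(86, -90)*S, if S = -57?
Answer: 441180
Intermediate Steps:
c(86, -90)*S = (86*(-90))*(-57) = -7740*(-57) = 441180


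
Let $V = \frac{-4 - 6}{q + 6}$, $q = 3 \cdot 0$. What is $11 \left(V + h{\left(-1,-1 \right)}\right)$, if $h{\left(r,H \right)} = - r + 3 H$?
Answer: $- \frac{121}{3} \approx -40.333$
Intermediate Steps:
$q = 0$
$V = - \frac{5}{3}$ ($V = \frac{-4 - 6}{0 + 6} = - \frac{10}{6} = \left(-10\right) \frac{1}{6} = - \frac{5}{3} \approx -1.6667$)
$11 \left(V + h{\left(-1,-1 \right)}\right) = 11 \left(- \frac{5}{3} + \left(\left(-1\right) \left(-1\right) + 3 \left(-1\right)\right)\right) = 11 \left(- \frac{5}{3} + \left(1 - 3\right)\right) = 11 \left(- \frac{5}{3} - 2\right) = 11 \left(- \frac{11}{3}\right) = - \frac{121}{3}$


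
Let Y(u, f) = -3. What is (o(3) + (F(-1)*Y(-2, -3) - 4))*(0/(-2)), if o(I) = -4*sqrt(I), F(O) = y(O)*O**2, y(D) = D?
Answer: 0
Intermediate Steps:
F(O) = O**3 (F(O) = O*O**2 = O**3)
(o(3) + (F(-1)*Y(-2, -3) - 4))*(0/(-2)) = (-4*sqrt(3) + ((-1)**3*(-3) - 4))*(0/(-2)) = (-4*sqrt(3) + (-1*(-3) - 4))*(0*(-1/2)) = (-4*sqrt(3) + (3 - 4))*0 = (-4*sqrt(3) - 1)*0 = (-1 - 4*sqrt(3))*0 = 0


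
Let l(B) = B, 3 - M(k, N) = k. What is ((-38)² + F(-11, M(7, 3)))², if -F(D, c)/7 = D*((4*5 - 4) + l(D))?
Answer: 3345241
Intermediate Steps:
M(k, N) = 3 - k
F(D, c) = -7*D*(16 + D) (F(D, c) = -7*D*((4*5 - 4) + D) = -7*D*((20 - 4) + D) = -7*D*(16 + D))
((-38)² + F(-11, M(7, 3)))² = ((-38)² - 7*(-11)*(16 - 11))² = (1444 - 7*(-11)*5)² = (1444 + 385)² = 1829² = 3345241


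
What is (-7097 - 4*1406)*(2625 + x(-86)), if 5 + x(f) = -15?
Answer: -33138205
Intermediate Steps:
x(f) = -20 (x(f) = -5 - 15 = -20)
(-7097 - 4*1406)*(2625 + x(-86)) = (-7097 - 4*1406)*(2625 - 20) = (-7097 - 5624)*2605 = -12721*2605 = -33138205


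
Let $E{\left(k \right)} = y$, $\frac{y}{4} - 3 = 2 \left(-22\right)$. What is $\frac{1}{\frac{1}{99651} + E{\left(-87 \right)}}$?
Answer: $- \frac{99651}{16342763} \approx -0.0060976$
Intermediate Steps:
$y = -164$ ($y = 12 + 4 \cdot 2 \left(-22\right) = 12 + 4 \left(-44\right) = 12 - 176 = -164$)
$E{\left(k \right)} = -164$
$\frac{1}{\frac{1}{99651} + E{\left(-87 \right)}} = \frac{1}{\frac{1}{99651} - 164} = \frac{1}{- \frac{16342763}{99651}} = - \frac{99651}{16342763}$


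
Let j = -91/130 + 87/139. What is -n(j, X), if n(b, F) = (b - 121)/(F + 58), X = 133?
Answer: 168293/265490 ≈ 0.63390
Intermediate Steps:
j = -103/1390 (j = -91*1/130 + 87*(1/139) = -7/10 + 87/139 = -103/1390 ≈ -0.074101)
n(b, F) = (-121 + b)/(58 + F)
-n(j, X) = -(-121 - 103/1390)/(58 + 133) = -(-168293)/(191*1390) = -1*(-168293/265490) = 168293/265490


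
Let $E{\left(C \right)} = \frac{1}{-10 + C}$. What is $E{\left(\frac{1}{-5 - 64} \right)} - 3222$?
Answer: $- \frac{2226471}{691} \approx -3222.1$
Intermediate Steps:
$E{\left(\frac{1}{-5 - 64} \right)} - 3222 = \frac{1}{-10 + \frac{1}{-5 - 64}} - 3222 = \frac{1}{-10 + \frac{1}{-69}} - 3222 = \frac{1}{-10 - \frac{1}{69}} - 3222 = \frac{1}{- \frac{691}{69}} - 3222 = - \frac{69}{691} - 3222 = - \frac{2226471}{691}$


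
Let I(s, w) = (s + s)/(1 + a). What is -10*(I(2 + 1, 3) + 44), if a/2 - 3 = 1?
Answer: -1340/3 ≈ -446.67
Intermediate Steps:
a = 8 (a = 6 + 2*1 = 6 + 2 = 8)
I(s, w) = 2*s/9 (I(s, w) = (s + s)/(1 + 8) = (2*s)/9 = (2*s)*(⅑) = 2*s/9)
-10*(I(2 + 1, 3) + 44) = -10*(2*(2 + 1)/9 + 44) = -10*((2/9)*3 + 44) = -10*(⅔ + 44) = -10*134/3 = -1340/3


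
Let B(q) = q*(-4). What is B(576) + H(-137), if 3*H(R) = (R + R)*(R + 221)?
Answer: -9976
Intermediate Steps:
B(q) = -4*q
H(R) = 2*R*(221 + R)/3 (H(R) = ((R + R)*(R + 221))/3 = ((2*R)*(221 + R))/3 = (2*R*(221 + R))/3 = 2*R*(221 + R)/3)
B(576) + H(-137) = -4*576 + (⅔)*(-137)*(221 - 137) = -2304 + (⅔)*(-137)*84 = -2304 - 7672 = -9976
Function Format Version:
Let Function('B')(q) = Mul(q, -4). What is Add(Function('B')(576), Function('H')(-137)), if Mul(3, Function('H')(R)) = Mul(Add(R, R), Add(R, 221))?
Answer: -9976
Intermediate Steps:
Function('B')(q) = Mul(-4, q)
Function('H')(R) = Mul(Rational(2, 3), R, Add(221, R)) (Function('H')(R) = Mul(Rational(1, 3), Mul(Add(R, R), Add(R, 221))) = Mul(Rational(1, 3), Mul(Mul(2, R), Add(221, R))) = Mul(Rational(1, 3), Mul(2, R, Add(221, R))) = Mul(Rational(2, 3), R, Add(221, R)))
Add(Function('B')(576), Function('H')(-137)) = Add(Mul(-4, 576), Mul(Rational(2, 3), -137, Add(221, -137))) = Add(-2304, Mul(Rational(2, 3), -137, 84)) = Add(-2304, -7672) = -9976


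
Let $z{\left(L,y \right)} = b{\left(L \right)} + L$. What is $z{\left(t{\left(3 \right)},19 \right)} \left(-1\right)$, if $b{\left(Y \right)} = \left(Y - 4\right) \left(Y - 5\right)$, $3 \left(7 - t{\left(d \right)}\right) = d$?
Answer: $-8$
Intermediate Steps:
$t{\left(d \right)} = 7 - \frac{d}{3}$
$b{\left(Y \right)} = \left(-5 + Y\right) \left(-4 + Y\right)$ ($b{\left(Y \right)} = \left(-4 + Y\right) \left(-5 + Y\right) = \left(-5 + Y\right) \left(-4 + Y\right)$)
$z{\left(L,y \right)} = 20 + L^{2} - 8 L$ ($z{\left(L,y \right)} = \left(20 + L^{2} - 9 L\right) + L = 20 + L^{2} - 8 L$)
$z{\left(t{\left(3 \right)},19 \right)} \left(-1\right) = \left(20 + \left(7 - 1\right)^{2} - 8 \left(7 - 1\right)\right) \left(-1\right) = \left(20 + 6^{2} - 48\right) \left(-1\right) = \left(20 + 36 - 48\right) \left(-1\right) = 8 \left(-1\right) = -8$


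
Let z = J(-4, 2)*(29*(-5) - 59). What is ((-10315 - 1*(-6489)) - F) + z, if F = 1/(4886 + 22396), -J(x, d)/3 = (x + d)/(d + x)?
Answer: -87684349/27282 ≈ -3214.0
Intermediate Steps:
J(x, d) = -3 (J(x, d) = -3*(x + d)/(d + x) = -3*(d + x)/(d + x) = -3*1 = -3)
F = 1/27282 ≈ 3.6654e-5
z = 612 (z = -3*(29*(-5) - 59) = -3*(-145 - 59) = -3*(-204) = 612)
((-10315 - 1*(-6489)) - F) + z = ((-10315 - 1*(-6489)) - 1*1/27282) + 612 = ((-10315 + 6489) - 1/27282) + 612 = (-3826 - 1/27282) + 612 = -104380933/27282 + 612 = -87684349/27282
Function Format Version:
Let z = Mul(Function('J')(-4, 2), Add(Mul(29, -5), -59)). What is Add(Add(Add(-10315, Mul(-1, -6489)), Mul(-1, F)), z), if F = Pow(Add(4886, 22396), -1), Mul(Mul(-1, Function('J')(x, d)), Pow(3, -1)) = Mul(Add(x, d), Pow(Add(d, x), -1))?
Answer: Rational(-87684349, 27282) ≈ -3214.0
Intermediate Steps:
Function('J')(x, d) = -3 (Function('J')(x, d) = Mul(-3, Mul(Add(x, d), Pow(Add(d, x), -1))) = Mul(-3, Mul(Add(d, x), Pow(Add(d, x), -1))) = Mul(-3, 1) = -3)
F = Rational(1, 27282) (F = Pow(27282, -1) = Rational(1, 27282) ≈ 3.6654e-5)
z = 612 (z = Mul(-3, Add(Mul(29, -5), -59)) = Mul(-3, Add(-145, -59)) = Mul(-3, -204) = 612)
Add(Add(Add(-10315, Mul(-1, -6489)), Mul(-1, F)), z) = Add(Add(Add(-10315, Mul(-1, -6489)), Mul(-1, Rational(1, 27282))), 612) = Add(Add(Add(-10315, 6489), Rational(-1, 27282)), 612) = Add(Add(-3826, Rational(-1, 27282)), 612) = Add(Rational(-104380933, 27282), 612) = Rational(-87684349, 27282)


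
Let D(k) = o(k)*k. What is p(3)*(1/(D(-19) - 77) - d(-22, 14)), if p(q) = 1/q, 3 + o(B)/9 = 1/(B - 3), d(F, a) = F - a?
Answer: 351490/29289 ≈ 12.001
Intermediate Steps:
o(B) = -27 + 9/(-3 + B) (o(B) = -27 + 9/(B - 3) = -27 + 9/(-3 + B))
D(k) = 9*k*(10 - 3*k)/(-3 + k) (D(k) = (9*(10 - 3*k)/(-3 + k))*k = 9*k*(10 - 3*k)/(-3 + k))
p(3)*(1/(D(-19) - 77) - d(-22, 14)) = (1/(9*(-19)*(10 - 3*(-19))/(-3 - 19) - 77) - (-22 - 1*14))/3 = (1/(9*(-19)*(10 + 57)/(-22) - 77) - (-22 - 14))/3 = (1/(9*(-19)*(-1/22)*67 - 77) - 1*(-36))/3 = (1/(11457/22 - 77) + 36)/3 = (1/(9763/22) + 36)/3 = (22/9763 + 36)/3 = (1/3)*(351490/9763) = 351490/29289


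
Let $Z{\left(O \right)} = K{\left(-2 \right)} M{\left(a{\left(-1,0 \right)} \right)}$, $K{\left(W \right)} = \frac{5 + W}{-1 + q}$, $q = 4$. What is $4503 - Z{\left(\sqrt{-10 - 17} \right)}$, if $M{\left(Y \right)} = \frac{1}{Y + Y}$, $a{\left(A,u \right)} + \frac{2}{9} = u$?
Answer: $\frac{18021}{4} \approx 4505.3$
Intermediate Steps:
$a{\left(A,u \right)} = - \frac{2}{9} + u$
$K{\left(W \right)} = \frac{5}{3} + \frac{W}{3}$ ($K{\left(W \right)} = \frac{5 + W}{-1 + 4} = \frac{5 + W}{3} = \left(5 + W\right) \frac{1}{3} = \frac{5}{3} + \frac{W}{3}$)
$M{\left(Y \right)} = \frac{1}{2 Y}$
$Z{\left(O \right)} = - \frac{9}{4}$ ($Z{\left(O \right)} = \left(\frac{5}{3} + \frac{1}{3} \left(-2\right)\right) \frac{1}{2 \left(- \frac{2}{9} + 0\right)} = \left(\frac{5}{3} - \frac{2}{3}\right) \frac{1}{2 \left(- \frac{2}{9}\right)} = 1 \cdot \frac{1}{2} \left(- \frac{9}{2}\right) = 1 \left(- \frac{9}{4}\right) = - \frac{9}{4}$)
$4503 - Z{\left(\sqrt{-10 - 17} \right)} = 4503 - - \frac{9}{4} = 4503 + \frac{9}{4} = \frac{18021}{4}$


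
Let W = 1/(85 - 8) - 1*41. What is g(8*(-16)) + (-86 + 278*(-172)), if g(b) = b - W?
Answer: -3695154/77 ≈ -47989.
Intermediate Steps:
W = -3156/77 (W = 1/77 - 41 = -3156/77 ≈ -40.987)
g(b) = 3156/77 + b (g(b) = b - 1*(-3156/77) = b + 3156/77 = 3156/77 + b)
g(8*(-16)) + (-86 + 278*(-172)) = (3156/77 + 8*(-16)) + (-86 + 278*(-172)) = (3156/77 - 128) + (-86 - 47816) = -6700/77 - 47902 = -3695154/77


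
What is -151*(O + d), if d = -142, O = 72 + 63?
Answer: 1057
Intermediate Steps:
O = 135
-151*(O + d) = -151*(135 - 142) = -151*(-7) = 1057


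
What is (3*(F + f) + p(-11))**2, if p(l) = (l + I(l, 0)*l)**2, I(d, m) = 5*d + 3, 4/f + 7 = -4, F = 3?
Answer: 11985568632324/121 ≈ 9.9054e+10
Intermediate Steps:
f = -4/11 (f = 4/(-7 - 4) = 4/(-11) = 4*(-1/11) = -4/11 ≈ -0.36364)
I(d, m) = 3 + 5*d
p(l) = (l + l*(3 + 5*l))**2 (p(l) = (l + (3 + 5*l)*l)**2 = (l + l*(3 + 5*l))**2)
(3*(F + f) + p(-11))**2 = (3*(3 - 4/11) + (-11)**2*(4 + 5*(-11))**2)**2 = (3*(29/11) + 121*(4 - 55)**2)**2 = (87/11 + 121*(-51)**2)**2 = (87/11 + 121*2601)**2 = (87/11 + 314721)**2 = (3462018/11)**2 = 11985568632324/121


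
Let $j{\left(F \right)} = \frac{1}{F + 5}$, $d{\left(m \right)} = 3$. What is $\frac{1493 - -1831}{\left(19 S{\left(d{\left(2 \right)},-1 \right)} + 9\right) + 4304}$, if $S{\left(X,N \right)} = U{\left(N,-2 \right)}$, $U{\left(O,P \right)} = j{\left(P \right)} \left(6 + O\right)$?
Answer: $\frac{4986}{6517} \approx 0.76508$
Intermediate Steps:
$j{\left(F \right)} = \frac{1}{5 + F}$
$U{\left(O,P \right)} = \frac{6 + O}{5 + P}$
$S{\left(X,N \right)} = 2 + \frac{N}{3}$ ($S{\left(X,N \right)} = \frac{6 + N}{5 - 2} = \frac{6 + N}{3} = 2 + \frac{N}{3}$)
$\frac{1493 - -1831}{\left(19 S{\left(d{\left(2 \right)},-1 \right)} + 9\right) + 4304} = \frac{1493 - -1831}{\left(19 \left(2 + \frac{1}{3} \left(-1\right)\right) + 9\right) + 4304} = \frac{1493 + 1831}{\left(19 \left(2 - \frac{1}{3}\right) + 9\right) + 4304} = \frac{3324}{\left(19 \cdot \frac{5}{3} + 9\right) + 4304} = \frac{3324}{\left(\frac{95}{3} + 9\right) + 4304} = \frac{3324}{\frac{122}{3} + 4304} = \frac{3324}{\frac{13034}{3}} = 3324 \cdot \frac{3}{13034} = \frac{4986}{6517}$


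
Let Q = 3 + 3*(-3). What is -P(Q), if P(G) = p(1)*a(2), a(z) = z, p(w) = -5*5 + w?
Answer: 48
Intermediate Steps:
p(w) = -25 + w
Q = -6 (Q = 3 - 9 = -6)
P(G) = -48 (P(G) = (-25 + 1)*2 = -24*2 = -48)
-P(Q) = -1*(-48) = 48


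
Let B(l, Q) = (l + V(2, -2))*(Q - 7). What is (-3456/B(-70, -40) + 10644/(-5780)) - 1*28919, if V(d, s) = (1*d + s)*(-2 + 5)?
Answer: -13749612056/475405 ≈ -28922.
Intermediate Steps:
V(d, s) = 3*d + 3*s (V(d, s) = (d + s)*3 = 3*d + 3*s)
B(l, Q) = l*(-7 + Q) (B(l, Q) = (l + (3*2 + 3*(-2)))*(Q - 7) = (l + (6 - 6))*(-7 + Q) = (l + 0)*(-7 + Q) = l*(-7 + Q))
(-3456/B(-70, -40) + 10644/(-5780)) - 1*28919 = (-3456*(-1/(70*(-7 - 40))) + 10644/(-5780)) - 1*28919 = (-3456/((-70*(-47))) + 10644*(-1/5780)) - 28919 = (-3456/3290 - 2661/1445) - 28919 = (-3456*1/3290 - 2661/1445) - 28919 = (-1728/1645 - 2661/1445) - 28919 = -1374861/475405 - 28919 = -13749612056/475405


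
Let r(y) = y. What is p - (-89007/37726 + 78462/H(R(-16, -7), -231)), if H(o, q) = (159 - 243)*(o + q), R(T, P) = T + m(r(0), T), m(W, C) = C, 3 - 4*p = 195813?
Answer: -3400008499179/69453566 ≈ -48954.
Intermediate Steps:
p = -97905/2 (p = 3/4 - 1/4*195813 = 3/4 - 195813/4 = -97905/2 ≈ -48953.)
R(T, P) = 2*T (R(T, P) = T + T = 2*T)
H(o, q) = -84*o - 84*q (H(o, q) = -84*(o + q) = -84*o - 84*q)
p - (-89007/37726 + 78462/H(R(-16, -7), -231)) = -97905/2 - (-89007/37726 + 78462/(-168*(-16) - 84*(-231))) = -97905/2 - (-89007*1/37726 + 78462/(-84*(-32) + 19404)) = -97905/2 - (-89007/37726 + 78462/(2688 + 19404)) = -97905/2 - (-89007/37726 + 78462/22092) = -97905/2 - (-89007/37726 + 78462*(1/22092)) = -97905/2 - (-89007/37726 + 13077/3682) = -97905/2 - 1*41404782/34726783 = -97905/2 - 41404782/34726783 = -3400008499179/69453566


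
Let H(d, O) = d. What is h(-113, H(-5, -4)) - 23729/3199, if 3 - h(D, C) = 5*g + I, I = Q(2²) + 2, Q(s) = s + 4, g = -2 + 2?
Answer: -46122/3199 ≈ -14.418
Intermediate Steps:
g = 0
Q(s) = 4 + s
I = 10 (I = (4 + 2²) + 2 = (4 + 4) + 2 = 8 + 2 = 10)
h(D, C) = -7 (h(D, C) = 3 - (5*0 + 10) = 3 - (0 + 10) = 3 - 1*10 = 3 - 10 = -7)
h(-113, H(-5, -4)) - 23729/3199 = -7 - 23729/3199 = -46122/3199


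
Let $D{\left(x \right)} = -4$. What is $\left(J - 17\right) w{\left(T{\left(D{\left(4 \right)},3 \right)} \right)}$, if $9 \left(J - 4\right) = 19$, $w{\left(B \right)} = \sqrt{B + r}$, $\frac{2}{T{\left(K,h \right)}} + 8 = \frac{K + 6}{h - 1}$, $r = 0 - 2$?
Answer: $- \frac{56 i \sqrt{7}}{9} \approx - 16.462 i$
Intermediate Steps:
$r = -2$ ($r = 0 - 2 = -2$)
$T{\left(K,h \right)} = \frac{2}{-8 + \frac{6 + K}{-1 + h}}$ ($T{\left(K,h \right)} = \frac{2}{-8 + \frac{K + 6}{h - 1}} = \frac{2}{-8 + \frac{6 + K}{-1 + h}}$)
$w{\left(B \right)} = \sqrt{-2 + B}$ ($w{\left(B \right)} = \sqrt{B - 2} = \sqrt{-2 + B}$)
$J = \frac{55}{9}$ ($J = 4 + \frac{1}{9} \cdot 19 = 4 + \frac{19}{9} = \frac{55}{9} \approx 6.1111$)
$\left(J - 17\right) w{\left(T{\left(D{\left(4 \right)},3 \right)} \right)} = \left(\frac{55}{9} - 17\right) \sqrt{-2 + \frac{2 \left(-1 + 3\right)}{14 - 4 - 24}} = - \frac{98 \sqrt{-2 + 2 \frac{1}{14 - 4 - 24} \cdot 2}}{9} = - \frac{98 \sqrt{-2 + 2 \frac{1}{-14} \cdot 2}}{9} = - \frac{98 \sqrt{-2 + 2 \left(- \frac{1}{14}\right) 2}}{9} = - \frac{98 \sqrt{-2 - \frac{2}{7}}}{9} = - \frac{98 \sqrt{- \frac{16}{7}}}{9} = - \frac{98 \frac{4 i \sqrt{7}}{7}}{9} = - \frac{56 i \sqrt{7}}{9}$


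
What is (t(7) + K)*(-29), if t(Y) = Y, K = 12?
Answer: -551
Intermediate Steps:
(t(7) + K)*(-29) = (7 + 12)*(-29) = 19*(-29) = -551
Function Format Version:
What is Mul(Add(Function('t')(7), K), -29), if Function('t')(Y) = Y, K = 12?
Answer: -551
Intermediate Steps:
Mul(Add(Function('t')(7), K), -29) = Mul(Add(7, 12), -29) = Mul(19, -29) = -551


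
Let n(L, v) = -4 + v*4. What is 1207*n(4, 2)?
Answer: 4828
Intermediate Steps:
n(L, v) = -4 + 4*v
1207*n(4, 2) = 1207*(-4 + 4*2) = 1207*(-4 + 8) = 1207*4 = 4828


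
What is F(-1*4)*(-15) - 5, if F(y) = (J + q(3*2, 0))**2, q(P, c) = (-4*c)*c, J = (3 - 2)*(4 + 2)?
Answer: -545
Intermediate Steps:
J = 6 (J = 1*6 = 6)
q(P, c) = -4*c**2
F(y) = 36 (F(y) = (6 - 4*0**2)**2 = (6 - 4*0)**2 = (6 + 0)**2 = 6**2 = 36)
F(-1*4)*(-15) - 5 = 36*(-15) - 5 = -540 - 5 = -545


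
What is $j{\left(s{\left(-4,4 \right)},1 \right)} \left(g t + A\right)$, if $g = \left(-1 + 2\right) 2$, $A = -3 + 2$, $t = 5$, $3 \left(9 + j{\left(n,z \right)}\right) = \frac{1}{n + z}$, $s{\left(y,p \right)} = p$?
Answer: $- \frac{402}{5} \approx -80.4$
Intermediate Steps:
$j{\left(n,z \right)} = -9 + \frac{1}{3 \left(n + z\right)}$
$A = -1$
$g = 2$ ($g = 1 \cdot 2 = 2$)
$j{\left(s{\left(-4,4 \right)},1 \right)} \left(g t + A\right) = \frac{\frac{1}{3} - 36 - 9}{4 + 1} \left(2 \cdot 5 - 1\right) = \frac{\frac{1}{3} - 36 - 9}{5} \left(10 - 1\right) = \frac{1}{5} \left(- \frac{134}{3}\right) 9 = \left(- \frac{134}{15}\right) 9 = - \frac{402}{5}$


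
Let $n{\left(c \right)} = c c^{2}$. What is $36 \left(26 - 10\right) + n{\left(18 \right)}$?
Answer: $6408$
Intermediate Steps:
$n{\left(c \right)} = c^{3}$
$36 \left(26 - 10\right) + n{\left(18 \right)} = 36 \left(26 - 10\right) + 18^{3} = 36 \left(26 - 10\right) + 5832 = 36 \cdot 16 + 5832 = 576 + 5832 = 6408$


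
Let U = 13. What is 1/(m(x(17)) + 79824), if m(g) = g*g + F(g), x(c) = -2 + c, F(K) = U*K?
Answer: 1/80244 ≈ 1.2462e-5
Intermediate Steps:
F(K) = 13*K
m(g) = g² + 13*g (m(g) = g*g + 13*g = g² + 13*g)
1/(m(x(17)) + 79824) = 1/((-2 + 17)*(13 + (-2 + 17)) + 79824) = 1/(15*(13 + 15) + 79824) = 1/(15*28 + 79824) = 1/(420 + 79824) = 1/80244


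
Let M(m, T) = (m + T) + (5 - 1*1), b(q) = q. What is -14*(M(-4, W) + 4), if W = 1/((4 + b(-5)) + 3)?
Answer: -63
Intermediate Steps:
W = ½ (W = 1/((4 - 5) + 3) = 1/(-1 + 3) = 1/2 = ½ ≈ 0.50000)
M(m, T) = 4 + T + m (M(m, T) = (T + m) + (5 - 1) = (T + m) + 4 = 4 + T + m)
-14*(M(-4, W) + 4) = -14*((4 + ½ - 4) + 4) = -14*(½ + 4) = -14*9/2 = -63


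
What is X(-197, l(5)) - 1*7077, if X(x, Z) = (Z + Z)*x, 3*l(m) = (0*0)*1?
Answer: -7077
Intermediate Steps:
l(m) = 0 (l(m) = ((0*0)*1)/3 = (0*1)/3 = (⅓)*0 = 0)
X(x, Z) = 2*Z*x (X(x, Z) = (2*Z)*x = 2*Z*x)
X(-197, l(5)) - 1*7077 = 2*0*(-197) - 1*7077 = 0 - 7077 = -7077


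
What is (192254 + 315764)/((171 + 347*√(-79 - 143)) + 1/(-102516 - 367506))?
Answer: 19191617427359005356/5911846025497631353 - 38944393743567887064*I*√222/5911846025497631353 ≈ 3.2463 - 98.152*I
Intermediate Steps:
(192254 + 315764)/((171 + 347*√(-79 - 143)) + 1/(-102516 - 367506)) = 508018/((171 + 347*√(-222)) + 1/(-470022)) = 508018/((171 + 347*(I*√222)) - 1/470022) = 508018/((171 + 347*I*√222) - 1/470022) = 508018/(80373761/470022 + 347*I*√222)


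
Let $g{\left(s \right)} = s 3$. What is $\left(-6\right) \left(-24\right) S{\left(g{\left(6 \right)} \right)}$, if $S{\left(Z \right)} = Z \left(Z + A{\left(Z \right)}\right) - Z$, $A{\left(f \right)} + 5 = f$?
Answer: $77760$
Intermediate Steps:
$A{\left(f \right)} = -5 + f$
$g{\left(s \right)} = 3 s$
$S{\left(Z \right)} = - Z + Z \left(-5 + 2 Z\right)$ ($S{\left(Z \right)} = Z \left(Z + \left(-5 + Z\right)\right) - Z = Z \left(-5 + 2 Z\right) - Z = - Z + Z \left(-5 + 2 Z\right)$)
$\left(-6\right) \left(-24\right) S{\left(g{\left(6 \right)} \right)} = \left(-6\right) \left(-24\right) 2 \cdot 3 \cdot 6 \left(-3 + 3 \cdot 6\right) = 144 \cdot 2 \cdot 18 \left(-3 + 18\right) = 144 \cdot 2 \cdot 18 \cdot 15 = 144 \cdot 540 = 77760$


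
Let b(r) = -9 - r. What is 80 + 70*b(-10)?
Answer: 150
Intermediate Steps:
80 + 70*b(-10) = 80 + 70*(-9 - 1*(-10)) = 80 + 70*(-9 + 10) = 80 + 70*1 = 80 + 70 = 150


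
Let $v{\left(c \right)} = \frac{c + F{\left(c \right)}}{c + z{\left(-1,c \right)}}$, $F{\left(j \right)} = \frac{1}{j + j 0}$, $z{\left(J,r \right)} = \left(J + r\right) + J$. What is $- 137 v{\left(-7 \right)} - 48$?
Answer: $- \frac{6113}{56} \approx -109.16$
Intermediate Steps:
$z{\left(J,r \right)} = r + 2 J$
$F{\left(j \right)} = \frac{1}{j}$ ($F{\left(j \right)} = \frac{1}{j + 0} = \frac{1}{j}$)
$v{\left(c \right)} = \frac{c + \frac{1}{c}}{-2 + 2 c}$ ($v{\left(c \right)} = \frac{c + \frac{1}{c}}{c + \left(c + 2 \left(-1\right)\right)} = \frac{c + \frac{1}{c}}{c + \left(c - 2\right)} = \frac{c + \frac{1}{c}}{c + \left(-2 + c\right)} = \frac{c + \frac{1}{c}}{-2 + 2 c}$)
$- 137 v{\left(-7 \right)} - 48 = - 137 \frac{1 + \left(-7\right)^{2}}{2 \left(-7\right) \left(-1 - 7\right)} - 48 = - 137 \cdot \frac{1}{2} \left(- \frac{1}{7}\right) \frac{1}{-8} \left(1 + 49\right) - 48 = - 137 \cdot \frac{1}{2} \left(- \frac{1}{7}\right) \left(- \frac{1}{8}\right) 50 - 48 = \left(-137\right) \frac{25}{56} - 48 = - \frac{3425}{56} - 48 = - \frac{6113}{56}$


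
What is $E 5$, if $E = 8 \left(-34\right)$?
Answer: $-1360$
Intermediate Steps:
$E = -272$
$E 5 = \left(-272\right) 5 = -1360$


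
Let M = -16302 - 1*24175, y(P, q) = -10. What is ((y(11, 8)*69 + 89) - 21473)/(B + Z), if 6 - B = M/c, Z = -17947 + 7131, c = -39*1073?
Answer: 923730678/452406547 ≈ 2.0418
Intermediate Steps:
c = -41847
Z = -10816
M = -40477 (M = -16302 - 24175 = -40477)
B = 210605/41847 (B = 6 - (-40477)/(-41847) = 6 - (-40477)*(-1)/41847 = 6 - 1*40477/41847 = 6 - 40477/41847 = 210605/41847 ≈ 5.0327)
((y(11, 8)*69 + 89) - 21473)/(B + Z) = ((-10*69 + 89) - 21473)/(210605/41847 - 10816) = ((-690 + 89) - 21473)/(-452406547/41847) = (-601 - 21473)*(-41847/452406547) = -22074*(-41847/452406547) = 923730678/452406547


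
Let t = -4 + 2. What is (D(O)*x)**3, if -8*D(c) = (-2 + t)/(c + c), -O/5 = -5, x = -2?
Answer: -1/125000 ≈ -8.0000e-6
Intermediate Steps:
t = -2
O = 25 (O = -5*(-5) = 25)
D(c) = 1/(4*c) (D(c) = -(-2 - 2)/(8*(c + c)) = -(-1)/(2*(2*c)) = -(-1)*1/(2*c)/2 = -(-1)/(4*c) = 1/(4*c))
(D(O)*x)**3 = (((1/4)/25)*(-2))**3 = (((1/4)*(1/25))*(-2))**3 = ((1/100)*(-2))**3 = (-1/50)**3 = -1/125000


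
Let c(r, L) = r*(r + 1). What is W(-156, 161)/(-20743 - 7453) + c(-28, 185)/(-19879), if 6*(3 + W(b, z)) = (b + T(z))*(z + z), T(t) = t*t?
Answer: -1085857127/22125327 ≈ -49.078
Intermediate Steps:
T(t) = t**2
W(b, z) = -3 + z*(b + z**2)/3 (W(b, z) = -3 + ((b + z**2)*(z + z))/6 = -3 + ((b + z**2)*(2*z))/6 = -3 + (2*z*(b + z**2))/6 = -3 + z*(b + z**2)/3)
c(r, L) = r*(1 + r)
W(-156, 161)/(-20743 - 7453) + c(-28, 185)/(-19879) = (-3 + (1/3)*161**3 + (1/3)*(-156)*161)/(-20743 - 7453) - 28*(1 - 28)/(-19879) = (-3 + (1/3)*4173281 - 8372)/(-28196) - 28*(-27)*(-1/19879) = (-3 + 4173281/3 - 8372)*(-1/28196) + 756*(-1/19879) = (4148156/3)*(-1/28196) - 756/19879 = -54581/1113 - 756/19879 = -1085857127/22125327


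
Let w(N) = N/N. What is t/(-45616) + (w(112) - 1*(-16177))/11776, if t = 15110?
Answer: 17501259/16786688 ≈ 1.0426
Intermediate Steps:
w(N) = 1
t/(-45616) + (w(112) - 1*(-16177))/11776 = 15110/(-45616) + (1 - 1*(-16177))/11776 = 15110*(-1/45616) + (1 + 16177)*(1/11776) = -7555/22808 + 16178*(1/11776) = -7555/22808 + 8089/5888 = 17501259/16786688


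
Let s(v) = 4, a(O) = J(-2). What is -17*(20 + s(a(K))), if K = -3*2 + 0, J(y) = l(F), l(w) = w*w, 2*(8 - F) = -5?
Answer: -408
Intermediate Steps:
F = 21/2 (F = 8 - 1/2*(-5) = 8 + 5/2 = 21/2 ≈ 10.500)
l(w) = w**2
J(y) = 441/4 (J(y) = (21/2)**2 = 441/4)
K = -6 (K = -6 + 0 = -6)
a(O) = 441/4
-17*(20 + s(a(K))) = -17*(20 + 4) = -17*24 = -408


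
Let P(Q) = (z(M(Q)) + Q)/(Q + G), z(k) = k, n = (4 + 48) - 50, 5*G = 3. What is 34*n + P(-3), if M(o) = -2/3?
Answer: 2503/36 ≈ 69.528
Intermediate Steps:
G = 3/5 (G = (1/5)*3 = 3/5 ≈ 0.60000)
n = 2 (n = 52 - 50 = 2)
M(o) = -2/3 (M(o) = -2*1/3 = -2/3)
P(Q) = (-2/3 + Q)/(3/5 + Q) (P(Q) = (-2/3 + Q)/(Q + 3/5) = (-2/3 + Q)/(3/5 + Q))
34*n + P(-3) = 34*2 + 5*(-2 + 3*(-3))/(3*(3 + 5*(-3))) = 68 + 5*(-2 - 9)/(3*(3 - 15)) = 68 + (5/3)*(-11)/(-12) = 68 + (5/3)*(-1/12)*(-11) = 68 + 55/36 = 2503/36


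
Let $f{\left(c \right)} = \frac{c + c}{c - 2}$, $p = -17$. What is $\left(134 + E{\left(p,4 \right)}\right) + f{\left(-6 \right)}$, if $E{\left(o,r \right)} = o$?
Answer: $\frac{237}{2} \approx 118.5$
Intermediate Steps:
$f{\left(c \right)} = \frac{2 c}{-2 + c}$
$\left(134 + E{\left(p,4 \right)}\right) + f{\left(-6 \right)} = \left(134 - 17\right) + 2 \left(-6\right) \frac{1}{-2 - 6} = 117 + 2 \left(-6\right) \frac{1}{-8} = 117 + 2 \left(-6\right) \left(- \frac{1}{8}\right) = 117 + \frac{3}{2} = \frac{237}{2}$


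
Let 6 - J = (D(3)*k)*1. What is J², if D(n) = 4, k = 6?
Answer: 324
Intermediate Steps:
J = -18 (J = 6 - 4*6 = 6 - 24 = -18)
J² = (-18)² = 324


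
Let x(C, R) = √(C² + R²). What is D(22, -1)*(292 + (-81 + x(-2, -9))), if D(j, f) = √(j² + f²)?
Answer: √485*(211 + √85) ≈ 4849.8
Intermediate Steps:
D(j, f) = √(f² + j²)
D(22, -1)*(292 + (-81 + x(-2, -9))) = √((-1)² + 22²)*(292 + (-81 + √((-2)² + (-9)²))) = √(1 + 484)*(292 + (-81 + √(4 + 81))) = √485*(292 + (-81 + √85)) = √485*(211 + √85)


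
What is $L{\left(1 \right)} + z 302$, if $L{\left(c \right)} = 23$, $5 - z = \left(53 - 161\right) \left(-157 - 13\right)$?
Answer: $-5543187$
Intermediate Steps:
$z = -18355$ ($z = 5 - \left(53 - 161\right) \left(-157 - 13\right) = 5 - \left(-108\right) \left(-170\right) = 5 - 18360 = -18355$)
$L{\left(1 \right)} + z 302 = 23 - 5543210 = -5543187$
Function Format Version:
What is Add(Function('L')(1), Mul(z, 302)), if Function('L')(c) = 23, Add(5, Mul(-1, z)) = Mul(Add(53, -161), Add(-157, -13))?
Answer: -5543187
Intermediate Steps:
z = -18355 (z = Add(5, Mul(-1, Mul(Add(53, -161), Add(-157, -13)))) = Add(5, Mul(-1, Mul(-108, -170))) = Add(5, Mul(-1, 18360)) = Add(5, -18360) = -18355)
Add(Function('L')(1), Mul(z, 302)) = Add(23, Mul(-18355, 302)) = Add(23, -5543210) = -5543187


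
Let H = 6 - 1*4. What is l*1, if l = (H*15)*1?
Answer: 30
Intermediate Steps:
H = 2 (H = 6 - 4 = 2)
l = 30 (l = (2*15)*1 = 30*1 = 30)
l*1 = 30*1 = 30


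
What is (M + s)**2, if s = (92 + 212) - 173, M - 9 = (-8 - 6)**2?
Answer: 112896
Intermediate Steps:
M = 205 (M = 9 + (-8 - 6)**2 = 9 + (-14)**2 = 9 + 196 = 205)
s = 131 (s = 304 - 173 = 131)
(M + s)**2 = (205 + 131)**2 = 336**2 = 112896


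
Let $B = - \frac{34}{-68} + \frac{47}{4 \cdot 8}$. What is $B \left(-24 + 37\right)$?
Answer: $\frac{819}{32} \approx 25.594$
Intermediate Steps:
$B = \frac{63}{32}$ ($B = \left(-34\right) \left(- \frac{1}{68}\right) + \frac{47}{32} = \frac{1}{2} + 47 \cdot \frac{1}{32} = \frac{1}{2} + \frac{47}{32} = \frac{63}{32} \approx 1.9688$)
$B \left(-24 + 37\right) = \frac{63 \left(-24 + 37\right)}{32} = \frac{63}{32} \cdot 13 = \frac{819}{32}$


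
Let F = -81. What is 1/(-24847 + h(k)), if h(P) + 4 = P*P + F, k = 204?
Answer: 1/16684 ≈ 5.9938e-5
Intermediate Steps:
h(P) = -85 + P² (h(P) = -4 + (P*P - 81) = -4 + (P² - 81) = -4 + (-81 + P²) = -85 + P²)
1/(-24847 + h(k)) = 1/(-24847 + (-85 + 204²)) = 1/(-24847 + (-85 + 41616)) = 1/(-24847 + 41531) = 1/16684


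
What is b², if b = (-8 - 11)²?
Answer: 130321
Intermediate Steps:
b = 361 (b = (-19)² = 361)
b² = 361² = 130321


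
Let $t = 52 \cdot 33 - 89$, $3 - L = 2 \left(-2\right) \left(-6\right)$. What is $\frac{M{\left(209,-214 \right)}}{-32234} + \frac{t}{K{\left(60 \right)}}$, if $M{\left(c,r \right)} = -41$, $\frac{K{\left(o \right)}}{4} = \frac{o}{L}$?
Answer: $- \frac{183554873}{1289360} \approx -142.36$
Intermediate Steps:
$L = -21$ ($L = 3 - 2 \left(-2\right) \left(-6\right) = 3 - \left(-4\right) \left(-6\right) = 3 - 24 = -21$)
$K{\left(o \right)} = - \frac{4 o}{21}$ ($K{\left(o \right)} = 4 \frac{o}{-21} = 4 o \left(- \frac{1}{21}\right) = 4 \left(- \frac{o}{21}\right) = - \frac{4 o}{21}$)
$t = 1627$ ($t = 1716 - 89 = 1627$)
$\frac{M{\left(209,-214 \right)}}{-32234} + \frac{t}{K{\left(60 \right)}} = - \frac{41}{-32234} + \frac{1627}{\left(- \frac{4}{21}\right) 60} = \left(-41\right) \left(- \frac{1}{32234}\right) + \frac{1627}{- \frac{80}{7}} = \frac{41}{32234} + 1627 \left(- \frac{7}{80}\right) = \frac{41}{32234} - \frac{11389}{80} = - \frac{183554873}{1289360}$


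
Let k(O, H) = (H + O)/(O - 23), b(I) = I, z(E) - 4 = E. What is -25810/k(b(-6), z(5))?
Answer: 748490/3 ≈ 2.4950e+5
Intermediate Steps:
z(E) = 4 + E
k(O, H) = (H + O)/(-23 + O)
-25810/k(b(-6), z(5)) = -25810*(-23 - 6)/((4 + 5) - 6) = -25810*(-29/(9 - 6)) = -25810/((-1/29*3)) = -25810/(-3/29) = -25810*(-29/3) = 748490/3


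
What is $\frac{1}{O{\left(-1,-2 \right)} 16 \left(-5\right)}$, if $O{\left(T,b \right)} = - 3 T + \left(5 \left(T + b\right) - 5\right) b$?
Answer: $- \frac{1}{3440} \approx -0.0002907$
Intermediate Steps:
$O{\left(T,b \right)} = - 3 T + b \left(-5 + 5 T + 5 b\right)$ ($O{\left(T,b \right)} = - 3 T + \left(\left(5 T + 5 b\right) - 5\right) b = - 3 T + \left(-5 + 5 T + 5 b\right) b = - 3 T + b \left(-5 + 5 T + 5 b\right)$)
$\frac{1}{O{\left(-1,-2 \right)} 16 \left(-5\right)} = \frac{1}{\left(\left(-5\right) \left(-2\right) - -3 + 5 \left(-2\right)^{2} + 5 \left(-1\right) \left(-2\right)\right) 16 \left(-5\right)} = \frac{1}{\left(10 + 3 + 5 \cdot 4 + 10\right) 16 \left(-5\right)} = \frac{1}{\left(10 + 3 + 20 + 10\right) 16 \left(-5\right)} = \frac{1}{43 \cdot 16 \left(-5\right)} = \frac{1}{688 \left(-5\right)} = \frac{1}{-3440} = - \frac{1}{3440}$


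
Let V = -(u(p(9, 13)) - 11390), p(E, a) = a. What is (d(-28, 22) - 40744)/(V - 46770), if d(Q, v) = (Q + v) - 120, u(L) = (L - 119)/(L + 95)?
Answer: 2206980/1910467 ≈ 1.1552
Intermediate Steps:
u(L) = (-119 + L)/(95 + L)
d(Q, v) = -120 + Q + v
V = 615113/54 (V = -((-119 + 13)/(95 + 13) - 11390) = -(-106/108 - 11390) = -((1/108)*(-106) - 11390) = -(-53/54 - 11390) = -1*(-615113/54) = 615113/54 ≈ 11391.)
(d(-28, 22) - 40744)/(V - 46770) = ((-120 - 28 + 22) - 40744)/(615113/54 - 46770) = (-126 - 40744)/(-1910467/54) = -40870*(-54/1910467) = 2206980/1910467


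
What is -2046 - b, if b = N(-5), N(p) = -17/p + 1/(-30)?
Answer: -61481/30 ≈ -2049.4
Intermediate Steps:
N(p) = -1/30 - 17/p (N(p) = -17/p + 1*(-1/30) = -17/p - 1/30 = -1/30 - 17/p)
b = 101/30 (b = (1/30)*(-510 - 1*(-5))/(-5) = (1/30)*(-⅕)*(-510 + 5) = (1/30)*(-⅕)*(-505) = 101/30 ≈ 3.3667)
-2046 - b = -2046 - 1*101/30 = -2046 - 101/30 = -61481/30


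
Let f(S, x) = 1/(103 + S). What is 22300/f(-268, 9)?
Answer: -3679500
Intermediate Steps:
22300/f(-268, 9) = 22300/(1/(103 - 268)) = 22300/(1/(-165)) = 22300/(-1/165) = 22300*(-165) = -3679500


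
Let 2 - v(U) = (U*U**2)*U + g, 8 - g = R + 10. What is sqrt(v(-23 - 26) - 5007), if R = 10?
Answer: I*sqrt(5769794) ≈ 2402.0*I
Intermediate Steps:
g = -12 (g = 8 - (10 + 10) = 8 - 1*20 = 8 - 20 = -12)
v(U) = 14 - U**4 (v(U) = 2 - ((U*U**2)*U - 12) = 2 - (U**3*U - 12) = 2 - (U**4 - 12) = 2 - (-12 + U**4) = 2 + (12 - U**4) = 14 - U**4)
sqrt(v(-23 - 26) - 5007) = sqrt((14 - (-23 - 26)**4) - 5007) = sqrt((14 - 1*(-49)**4) - 5007) = sqrt((14 - 1*5764801) - 5007) = sqrt((14 - 5764801) - 5007) = sqrt(-5764787 - 5007) = sqrt(-5769794) = I*sqrt(5769794)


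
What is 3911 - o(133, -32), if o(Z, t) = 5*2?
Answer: 3901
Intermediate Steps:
o(Z, t) = 10
3911 - o(133, -32) = 3911 - 1*10 = 3911 - 10 = 3901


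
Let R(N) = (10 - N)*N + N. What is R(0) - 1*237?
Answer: -237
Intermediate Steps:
R(N) = N + N*(10 - N) (R(N) = N*(10 - N) + N = N + N*(10 - N))
R(0) - 1*237 = 0*(11 - 1*0) - 1*237 = 0*(11 + 0) - 237 = 0*11 - 237 = 0 - 237 = -237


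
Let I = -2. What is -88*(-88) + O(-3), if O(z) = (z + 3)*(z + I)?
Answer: 7744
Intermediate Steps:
O(z) = (-2 + z)*(3 + z) (O(z) = (z + 3)*(z - 2) = (3 + z)*(-2 + z) = (-2 + z)*(3 + z))
-88*(-88) + O(-3) = -88*(-88) + (-6 - 3 + (-3)²) = 7744 + (-6 - 3 + 9) = 7744 + 0 = 7744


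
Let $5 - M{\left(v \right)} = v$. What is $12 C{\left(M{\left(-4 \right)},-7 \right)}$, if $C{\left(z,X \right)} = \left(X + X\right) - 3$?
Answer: $-204$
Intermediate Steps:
$M{\left(v \right)} = 5 - v$
$C{\left(z,X \right)} = -3 + 2 X$ ($C{\left(z,X \right)} = 2 X - 3 = -3 + 2 X$)
$12 C{\left(M{\left(-4 \right)},-7 \right)} = 12 \left(-3 + 2 \left(-7\right)\right) = 12 \left(-3 - 14\right) = 12 \left(-17\right) = -204$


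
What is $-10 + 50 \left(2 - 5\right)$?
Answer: $-160$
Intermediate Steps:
$-10 + 50 \left(2 - 5\right) = -10 + 50 \left(-3\right) = -10 - 150 = -160$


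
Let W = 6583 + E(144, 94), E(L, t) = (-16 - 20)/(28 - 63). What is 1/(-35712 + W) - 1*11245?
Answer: -11464041390/1019479 ≈ -11245.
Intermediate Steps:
E(L, t) = 36/35 (E(L, t) = -36/(-35) = -36*(-1/35) = 36/35)
W = 230441/35 (W = 6583 + 36/35 = 230441/35 ≈ 6584.0)
1/(-35712 + W) - 1*11245 = 1/(-35712 + 230441/35) - 1*11245 = 1/(-1019479/35) - 11245 = -35/1019479 - 11245 = -11464041390/1019479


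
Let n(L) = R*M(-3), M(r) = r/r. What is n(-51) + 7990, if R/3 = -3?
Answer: 7981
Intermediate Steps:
R = -9 (R = 3*(-3) = -9)
M(r) = 1
n(L) = -9 (n(L) = -9*1 = -9)
n(-51) + 7990 = -9 + 7990 = 7981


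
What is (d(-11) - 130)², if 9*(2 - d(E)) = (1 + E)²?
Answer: 1567504/81 ≈ 19352.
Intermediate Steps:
d(E) = 2 - (1 + E)²/9
(d(-11) - 130)² = ((2 - (1 - 11)²/9) - 130)² = ((2 - ⅑*(-10)²) - 130)² = ((2 - ⅑*100) - 130)² = ((2 - 100/9) - 130)² = (-82/9 - 130)² = (-1252/9)² = 1567504/81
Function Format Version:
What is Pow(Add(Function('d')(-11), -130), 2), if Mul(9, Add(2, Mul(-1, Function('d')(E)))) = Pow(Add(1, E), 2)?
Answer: Rational(1567504, 81) ≈ 19352.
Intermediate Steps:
Function('d')(E) = Add(2, Mul(Rational(-1, 9), Pow(Add(1, E), 2)))
Pow(Add(Function('d')(-11), -130), 2) = Pow(Add(Add(2, Mul(Rational(-1, 9), Pow(Add(1, -11), 2))), -130), 2) = Pow(Add(Add(2, Mul(Rational(-1, 9), Pow(-10, 2))), -130), 2) = Pow(Add(Add(2, Mul(Rational(-1, 9), 100)), -130), 2) = Pow(Add(Add(2, Rational(-100, 9)), -130), 2) = Pow(Add(Rational(-82, 9), -130), 2) = Pow(Rational(-1252, 9), 2) = Rational(1567504, 81)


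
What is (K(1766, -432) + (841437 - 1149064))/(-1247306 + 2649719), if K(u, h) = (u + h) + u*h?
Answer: -1069205/1402413 ≈ -0.76240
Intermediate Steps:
K(u, h) = h + u + h*u (K(u, h) = (h + u) + h*u = h + u + h*u)
(K(1766, -432) + (841437 - 1149064))/(-1247306 + 2649719) = ((-432 + 1766 - 432*1766) + (841437 - 1149064))/(-1247306 + 2649719) = ((-432 + 1766 - 762912) - 307627)/1402413 = (-761578 - 307627)*(1/1402413) = -1069205*1/1402413 = -1069205/1402413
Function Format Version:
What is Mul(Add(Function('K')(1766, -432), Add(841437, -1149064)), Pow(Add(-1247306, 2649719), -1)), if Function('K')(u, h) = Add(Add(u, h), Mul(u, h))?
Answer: Rational(-1069205, 1402413) ≈ -0.76240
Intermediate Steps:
Function('K')(u, h) = Add(h, u, Mul(h, u)) (Function('K')(u, h) = Add(Add(h, u), Mul(h, u)) = Add(h, u, Mul(h, u)))
Mul(Add(Function('K')(1766, -432), Add(841437, -1149064)), Pow(Add(-1247306, 2649719), -1)) = Mul(Add(Add(-432, 1766, Mul(-432, 1766)), Add(841437, -1149064)), Pow(Add(-1247306, 2649719), -1)) = Mul(Add(Add(-432, 1766, -762912), -307627), Pow(1402413, -1)) = Mul(Add(-761578, -307627), Rational(1, 1402413)) = Mul(-1069205, Rational(1, 1402413)) = Rational(-1069205, 1402413)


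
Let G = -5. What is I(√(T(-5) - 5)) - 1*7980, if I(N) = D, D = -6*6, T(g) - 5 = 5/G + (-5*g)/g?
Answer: -8016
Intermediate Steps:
T(g) = -1 (T(g) = 5 + (5/(-5) + (-5*g)/g) = 5 + (5*(-⅕) - 5) = 5 + (-1 - 5) = 5 - 6 = -1)
D = -36
I(N) = -36
I(√(T(-5) - 5)) - 1*7980 = -36 - 1*7980 = -36 - 7980 = -8016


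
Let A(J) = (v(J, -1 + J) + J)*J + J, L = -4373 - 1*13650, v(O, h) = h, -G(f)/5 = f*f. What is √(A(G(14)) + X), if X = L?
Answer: √1902777 ≈ 1379.4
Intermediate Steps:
G(f) = -5*f² (G(f) = -5*f*f = -5*f²)
L = -18023 (L = -4373 - 13650 = -18023)
A(J) = J + J*(-1 + 2*J) (A(J) = ((-1 + J) + J)*J + J = (-1 + 2*J)*J + J = J*(-1 + 2*J) + J = J + J*(-1 + 2*J))
X = -18023
√(A(G(14)) + X) = √(2*(-5*14²)² - 18023) = √(2*(-5*196)² - 18023) = √(2*(-980)² - 18023) = √(2*960400 - 18023) = √(1920800 - 18023) = √1902777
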